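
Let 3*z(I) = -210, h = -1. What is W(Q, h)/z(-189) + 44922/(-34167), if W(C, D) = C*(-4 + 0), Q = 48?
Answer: 81322/56945 ≈ 1.4281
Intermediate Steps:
z(I) = -70 (z(I) = (1/3)*(-210) = -70)
W(C, D) = -4*C (W(C, D) = C*(-4) = -4*C)
W(Q, h)/z(-189) + 44922/(-34167) = -4*48/(-70) + 44922/(-34167) = -192*(-1/70) + 44922*(-1/34167) = 96/35 - 14974/11389 = 81322/56945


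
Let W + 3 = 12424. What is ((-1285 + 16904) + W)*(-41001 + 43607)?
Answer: 73072240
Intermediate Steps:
W = 12421 (W = -3 + 12424 = 12421)
((-1285 + 16904) + W)*(-41001 + 43607) = ((-1285 + 16904) + 12421)*(-41001 + 43607) = (15619 + 12421)*2606 = 28040*2606 = 73072240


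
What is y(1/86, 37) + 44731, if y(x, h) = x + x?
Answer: 1923434/43 ≈ 44731.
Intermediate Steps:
y(x, h) = 2*x
y(1/86, 37) + 44731 = 2/86 + 44731 = 2*(1/86) + 44731 = 1/43 + 44731 = 1923434/43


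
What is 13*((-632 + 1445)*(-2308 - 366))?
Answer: -28261506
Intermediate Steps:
13*((-632 + 1445)*(-2308 - 366)) = 13*(813*(-2674)) = 13*(-2173962) = -28261506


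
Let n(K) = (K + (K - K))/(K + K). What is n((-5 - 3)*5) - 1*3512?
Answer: -7023/2 ≈ -3511.5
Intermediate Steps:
n(K) = ½ (n(K) = (K + 0)/((2*K)) = K*(1/(2*K)) = ½)
n((-5 - 3)*5) - 1*3512 = ½ - 1*3512 = ½ - 3512 = -7023/2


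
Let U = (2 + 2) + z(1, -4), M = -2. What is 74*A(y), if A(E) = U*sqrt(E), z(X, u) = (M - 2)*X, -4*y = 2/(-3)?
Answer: 0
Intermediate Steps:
y = 1/6 (y = -1/(2*(-3)) = -(-1)/(2*3) = -1/4*(-2/3) = 1/6 ≈ 0.16667)
z(X, u) = -4*X (z(X, u) = (-2 - 2)*X = -4*X)
U = 0 (U = (2 + 2) - 4*1 = 4 - 4 = 0)
A(E) = 0 (A(E) = 0*sqrt(E) = 0)
74*A(y) = 74*0 = 0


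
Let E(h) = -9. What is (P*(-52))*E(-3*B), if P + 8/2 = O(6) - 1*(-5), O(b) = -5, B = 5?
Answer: -1872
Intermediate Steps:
P = -4 (P = -4 + (-5 - 1*(-5)) = -4 + (-5 + 5) = -4 + 0 = -4)
(P*(-52))*E(-3*B) = -4*(-52)*(-9) = 208*(-9) = -1872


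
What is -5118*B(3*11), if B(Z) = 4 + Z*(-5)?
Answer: 823998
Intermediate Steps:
B(Z) = 4 - 5*Z
-5118*B(3*11) = -5118*(4 - 15*11) = -5118*(4 - 5*33) = -5118*(4 - 165) = -5118*(-161) = 823998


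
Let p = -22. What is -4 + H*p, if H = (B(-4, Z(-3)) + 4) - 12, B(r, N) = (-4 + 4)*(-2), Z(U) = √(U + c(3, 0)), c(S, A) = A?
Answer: 172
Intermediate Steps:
Z(U) = √U (Z(U) = √(U + 0) = √U)
B(r, N) = 0 (B(r, N) = 0*(-2) = 0)
H = -8 (H = (0 + 4) - 12 = 4 - 12 = -8)
-4 + H*p = -4 - 8*(-22) = -4 + 176 = 172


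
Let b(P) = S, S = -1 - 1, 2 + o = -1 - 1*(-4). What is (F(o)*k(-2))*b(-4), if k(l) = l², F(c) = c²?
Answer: -8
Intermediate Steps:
o = 1 (o = -2 + (-1 - 1*(-4)) = -2 + (-1 + 4) = -2 + 3 = 1)
S = -2
b(P) = -2
(F(o)*k(-2))*b(-4) = (1²*(-2)²)*(-2) = (1*4)*(-2) = 4*(-2) = -8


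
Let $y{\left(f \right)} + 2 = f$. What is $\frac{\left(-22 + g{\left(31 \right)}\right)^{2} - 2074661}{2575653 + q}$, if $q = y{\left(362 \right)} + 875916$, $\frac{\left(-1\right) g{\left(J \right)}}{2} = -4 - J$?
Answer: $- \frac{2072357}{3451929} \approx -0.60035$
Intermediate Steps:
$g{\left(J \right)} = 8 + 2 J$ ($g{\left(J \right)} = - 2 \left(-4 - J\right) = 8 + 2 J$)
$y{\left(f \right)} = -2 + f$
$q = 876276$ ($q = \left(-2 + 362\right) + 875916 = 360 + 875916 = 876276$)
$\frac{\left(-22 + g{\left(31 \right)}\right)^{2} - 2074661}{2575653 + q} = \frac{\left(-22 + \left(8 + 2 \cdot 31\right)\right)^{2} - 2074661}{2575653 + 876276} = \frac{\left(-22 + \left(8 + 62\right)\right)^{2} - 2074661}{3451929} = \left(\left(-22 + 70\right)^{2} - 2074661\right) \frac{1}{3451929} = \left(48^{2} - 2074661\right) \frac{1}{3451929} = \left(2304 - 2074661\right) \frac{1}{3451929} = \left(-2072357\right) \frac{1}{3451929} = - \frac{2072357}{3451929}$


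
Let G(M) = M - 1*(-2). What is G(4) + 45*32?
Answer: 1446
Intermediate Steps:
G(M) = 2 + M (G(M) = M + 2 = 2 + M)
G(4) + 45*32 = (2 + 4) + 45*32 = 6 + 1440 = 1446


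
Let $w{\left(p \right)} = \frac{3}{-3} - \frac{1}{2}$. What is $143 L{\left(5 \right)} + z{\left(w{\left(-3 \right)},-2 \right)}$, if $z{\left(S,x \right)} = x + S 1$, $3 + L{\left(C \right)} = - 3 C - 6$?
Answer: $- \frac{6871}{2} \approx -3435.5$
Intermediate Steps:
$L{\left(C \right)} = -9 - 3 C$ ($L{\left(C \right)} = -3 - \left(6 + 3 C\right) = -9 - 3 C$)
$w{\left(p \right)} = - \frac{3}{2}$ ($w{\left(p \right)} = 3 \left(- \frac{1}{3}\right) - \frac{1}{2} = -1 - \frac{1}{2} = - \frac{3}{2}$)
$z{\left(S,x \right)} = S + x$ ($z{\left(S,x \right)} = x + S = S + x$)
$143 L{\left(5 \right)} + z{\left(w{\left(-3 \right)},-2 \right)} = 143 \left(-9 - 15\right) - \frac{7}{2} = 143 \left(-24\right) - \frac{7}{2} = -3432 - \frac{7}{2} = - \frac{6871}{2}$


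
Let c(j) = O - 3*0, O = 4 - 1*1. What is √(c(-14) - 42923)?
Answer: 2*I*√10730 ≈ 207.17*I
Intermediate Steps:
O = 3 (O = 4 - 1 = 3)
c(j) = 3 (c(j) = 3 - 3*0 = 3 + 0 = 3)
√(c(-14) - 42923) = √(3 - 42923) = √(-42920) = 2*I*√10730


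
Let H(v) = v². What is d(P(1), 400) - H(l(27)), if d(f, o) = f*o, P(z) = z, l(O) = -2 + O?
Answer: -225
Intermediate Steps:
d(P(1), 400) - H(l(27)) = 1*400 - (-2 + 27)² = 400 - 1*25² = 400 - 1*625 = 400 - 625 = -225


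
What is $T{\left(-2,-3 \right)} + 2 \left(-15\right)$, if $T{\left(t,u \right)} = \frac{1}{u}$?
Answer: $- \frac{91}{3} \approx -30.333$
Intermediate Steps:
$T{\left(-2,-3 \right)} + 2 \left(-15\right) = \frac{1}{-3} + 2 \left(-15\right) = - \frac{1}{3} - 30 = - \frac{91}{3}$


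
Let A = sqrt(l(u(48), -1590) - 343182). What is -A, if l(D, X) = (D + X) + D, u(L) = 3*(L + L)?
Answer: -6*I*sqrt(9561) ≈ -586.68*I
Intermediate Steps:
u(L) = 6*L (u(L) = 3*(2*L) = 6*L)
l(D, X) = X + 2*D
A = 6*I*sqrt(9561) (A = sqrt((-1590 + 2*(6*48)) - 343182) = sqrt((-1590 + 2*288) - 343182) = sqrt((-1590 + 576) - 343182) = sqrt(-1014 - 343182) = sqrt(-344196) = 6*I*sqrt(9561) ≈ 586.68*I)
-A = -6*I*sqrt(9561)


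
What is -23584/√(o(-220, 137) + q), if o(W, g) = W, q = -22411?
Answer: 23584*I*√22631/22631 ≈ 156.77*I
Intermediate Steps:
-23584/√(o(-220, 137) + q) = -23584/√(-220 - 22411) = -23584*(-I*√22631/22631) = -(-23584)*I*√22631/22631 = 23584*I*√22631/22631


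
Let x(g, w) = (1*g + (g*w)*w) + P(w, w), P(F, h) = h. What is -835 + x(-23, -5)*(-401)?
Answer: 240968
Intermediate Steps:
x(g, w) = g + w + g*w² (x(g, w) = (1*g + (g*w)*w) + w = (g + g*w²) + w = g + w + g*w²)
-835 + x(-23, -5)*(-401) = -835 + (-23 - 5 - 23*(-5)²)*(-401) = -835 + (-23 - 5 - 23*25)*(-401) = -835 + (-23 - 5 - 575)*(-401) = -835 - 603*(-401) = -835 + 241803 = 240968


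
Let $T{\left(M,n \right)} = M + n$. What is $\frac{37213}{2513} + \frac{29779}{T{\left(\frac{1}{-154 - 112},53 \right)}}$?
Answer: $\frac{20430602443}{35425761} \approx 576.72$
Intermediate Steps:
$\frac{37213}{2513} + \frac{29779}{T{\left(\frac{1}{-154 - 112},53 \right)}} = \frac{37213}{2513} + \frac{29779}{\frac{1}{-154 - 112} + 53} = 37213 \cdot \frac{1}{2513} + \frac{29779}{\frac{1}{-266} + 53} = \frac{37213}{2513} + \frac{29779}{- \frac{1}{266} + 53} = \frac{37213}{2513} + \frac{29779}{\frac{14097}{266}} = \frac{37213}{2513} + 29779 \cdot \frac{266}{14097} = \frac{37213}{2513} + \frac{7921214}{14097} = \frac{20430602443}{35425761}$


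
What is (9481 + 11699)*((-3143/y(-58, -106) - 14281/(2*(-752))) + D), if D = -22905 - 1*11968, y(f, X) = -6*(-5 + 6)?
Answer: -273470153705/376 ≈ -7.2731e+8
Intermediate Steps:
y(f, X) = -6 (y(f, X) = -6*1 = -6)
D = -34873 (D = -22905 - 11968 = -34873)
(9481 + 11699)*((-3143/y(-58, -106) - 14281/(2*(-752))) + D) = (9481 + 11699)*((-3143/(-6) - 14281/(2*(-752))) - 34873) = 21180*((-3143*(-⅙) - 14281/(-1504)) - 34873) = 21180*((3143/6 - 14281*(-1/1504)) - 34873) = 21180*((3143/6 + 14281/1504) - 34873) = 21180*(2406379/4512 - 34873) = 21180*(-154940597/4512) = -273470153705/376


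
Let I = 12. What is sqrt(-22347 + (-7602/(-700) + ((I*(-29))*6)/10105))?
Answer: I*sqrt(9123148996734)/20210 ≈ 149.45*I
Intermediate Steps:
sqrt(-22347 + (-7602/(-700) + ((I*(-29))*6)/10105)) = sqrt(-22347 + (-7602/(-700) + ((12*(-29))*6)/10105)) = sqrt(-22347 + (-7602*(-1/700) - 348*6*(1/10105))) = sqrt(-22347 + (543/50 - 2088*1/10105)) = sqrt(-22347 + (543/50 - 2088/10105)) = sqrt(-22347 + 1076523/101050) = sqrt(-2257087827/101050) = I*sqrt(9123148996734)/20210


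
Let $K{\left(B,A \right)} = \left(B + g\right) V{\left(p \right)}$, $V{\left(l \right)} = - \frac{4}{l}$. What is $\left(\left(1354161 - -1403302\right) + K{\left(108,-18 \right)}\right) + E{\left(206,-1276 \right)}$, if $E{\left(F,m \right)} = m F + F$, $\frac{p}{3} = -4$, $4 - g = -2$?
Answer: $2494851$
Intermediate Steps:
$g = 6$ ($g = 4 - -2 = 4 + 2 = 6$)
$p = -12$ ($p = 3 \left(-4\right) = -12$)
$E{\left(F,m \right)} = F + F m$ ($E{\left(F,m \right)} = F m + F = F + F m$)
$K{\left(B,A \right)} = 2 + \frac{B}{3}$ ($K{\left(B,A \right)} = \left(B + 6\right) \left(- \frac{4}{-12}\right) = \left(6 + B\right) \left(\left(-4\right) \left(- \frac{1}{12}\right)\right) = \left(6 + B\right) \frac{1}{3} = 2 + \frac{B}{3}$)
$\left(\left(1354161 - -1403302\right) + K{\left(108,-18 \right)}\right) + E{\left(206,-1276 \right)} = \left(\left(1354161 - -1403302\right) + \left(2 + \frac{1}{3} \cdot 108\right)\right) + 206 \left(1 - 1276\right) = \left(\left(1354161 + 1403302\right) + \left(2 + 36\right)\right) + 206 \left(-1275\right) = \left(2757463 + 38\right) - 262650 = 2757501 - 262650 = 2494851$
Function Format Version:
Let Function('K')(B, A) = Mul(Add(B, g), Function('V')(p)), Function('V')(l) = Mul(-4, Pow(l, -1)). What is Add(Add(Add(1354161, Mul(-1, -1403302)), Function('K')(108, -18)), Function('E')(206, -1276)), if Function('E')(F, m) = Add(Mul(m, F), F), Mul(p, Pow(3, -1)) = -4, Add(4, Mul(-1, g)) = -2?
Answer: 2494851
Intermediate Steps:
g = 6 (g = Add(4, Mul(-1, -2)) = Add(4, 2) = 6)
p = -12 (p = Mul(3, -4) = -12)
Function('E')(F, m) = Add(F, Mul(F, m)) (Function('E')(F, m) = Add(Mul(F, m), F) = Add(F, Mul(F, m)))
Function('K')(B, A) = Add(2, Mul(Rational(1, 3), B)) (Function('K')(B, A) = Mul(Add(B, 6), Mul(-4, Pow(-12, -1))) = Mul(Add(6, B), Mul(-4, Rational(-1, 12))) = Mul(Add(6, B), Rational(1, 3)) = Add(2, Mul(Rational(1, 3), B)))
Add(Add(Add(1354161, Mul(-1, -1403302)), Function('K')(108, -18)), Function('E')(206, -1276)) = Add(Add(Add(1354161, Mul(-1, -1403302)), Add(2, Mul(Rational(1, 3), 108))), Mul(206, Add(1, -1276))) = Add(Add(Add(1354161, 1403302), Add(2, 36)), Mul(206, -1275)) = Add(Add(2757463, 38), -262650) = Add(2757501, -262650) = 2494851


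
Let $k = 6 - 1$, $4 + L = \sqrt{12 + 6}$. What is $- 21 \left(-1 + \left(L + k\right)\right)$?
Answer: $- 63 \sqrt{2} \approx -89.095$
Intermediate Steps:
$L = -4 + 3 \sqrt{2}$ ($L = -4 + \sqrt{12 + 6} = -4 + \sqrt{18} = -4 + 3 \sqrt{2} \approx 0.24264$)
$k = 5$ ($k = 6 - 1 = 5$)
$- 21 \left(-1 + \left(L + k\right)\right) = - 21 \left(-1 + \left(\left(-4 + 3 \sqrt{2}\right) + 5\right)\right) = - 21 \left(-1 + \left(1 + 3 \sqrt{2}\right)\right) = - 21 \cdot 3 \sqrt{2} = - 63 \sqrt{2}$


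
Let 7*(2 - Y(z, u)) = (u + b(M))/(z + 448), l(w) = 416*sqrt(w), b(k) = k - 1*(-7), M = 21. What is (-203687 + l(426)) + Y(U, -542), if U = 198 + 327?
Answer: -1387298021/6811 + 416*sqrt(426) ≈ -1.9510e+5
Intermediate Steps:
U = 525
b(k) = 7 + k (b(k) = k + 7 = 7 + k)
Y(z, u) = 2 - (28 + u)/(7*(448 + z)) (Y(z, u) = 2 - (u + (7 + 21))/(7*(z + 448)) = 2 - (u + 28)/(7*(448 + z)) = 2 - (28 + u)/(7*(448 + z)))
(-203687 + l(426)) + Y(U, -542) = (-203687 + 416*sqrt(426)) + (6244 - 1*(-542) + 14*525)/(7*(448 + 525)) = (-203687 + 416*sqrt(426)) + (1/7)*(6244 + 542 + 7350)/973 = (-203687 + 416*sqrt(426)) + (1/7)*(1/973)*14136 = (-203687 + 416*sqrt(426)) + 14136/6811 = -1387298021/6811 + 416*sqrt(426)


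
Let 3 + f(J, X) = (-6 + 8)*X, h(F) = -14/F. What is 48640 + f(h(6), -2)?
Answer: 48633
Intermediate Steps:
f(J, X) = -3 + 2*X (f(J, X) = -3 + (-6 + 8)*X = -3 + 2*X)
48640 + f(h(6), -2) = 48640 + (-3 + 2*(-2)) = 48640 + (-3 - 4) = 48640 - 7 = 48633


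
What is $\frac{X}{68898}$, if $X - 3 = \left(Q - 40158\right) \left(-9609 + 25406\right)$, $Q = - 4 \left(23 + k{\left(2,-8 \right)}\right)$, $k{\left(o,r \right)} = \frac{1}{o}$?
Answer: $- \frac{635860841}{68898} \approx -9229.0$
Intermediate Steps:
$Q = -94$ ($Q = - 4 \left(23 + \frac{1}{2}\right) = \left(-4\right) \frac{47}{2} = -94$)
$X = -635860841$ ($X = 3 + \left(-94 - 40158\right) \left(-9609 + 25406\right) = 3 - 635860844 = -635860841$)
$\frac{X}{68898} = - \frac{635860841}{68898}$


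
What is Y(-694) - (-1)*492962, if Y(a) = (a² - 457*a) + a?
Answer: 1291062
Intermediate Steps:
Y(a) = a² - 456*a
Y(-694) - (-1)*492962 = -694*(-456 - 694) - (-1)*492962 = -694*(-1150) - 1*(-492962) = 798100 + 492962 = 1291062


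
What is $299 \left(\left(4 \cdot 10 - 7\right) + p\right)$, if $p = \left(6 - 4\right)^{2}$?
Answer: $11063$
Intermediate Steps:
$p = 4$ ($p = 2^{2} = 4$)
$299 \left(\left(4 \cdot 10 - 7\right) + p\right) = 299 \left(\left(4 \cdot 10 - 7\right) + 4\right) = 299 \left(\left(40 - 7\right) + 4\right) = 299 \left(33 + 4\right) = 299 \cdot 37 = 11063$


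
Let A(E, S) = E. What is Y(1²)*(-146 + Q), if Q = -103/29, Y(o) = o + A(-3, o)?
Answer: 8674/29 ≈ 299.10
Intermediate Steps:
Y(o) = -3 + o (Y(o) = o - 3 = -3 + o)
Q = -103/29 (Q = -103*1/29 = -103/29 ≈ -3.5517)
Y(1²)*(-146 + Q) = (-3 + 1²)*(-146 - 103/29) = (-3 + 1)*(-4337/29) = -2*(-4337/29) = 8674/29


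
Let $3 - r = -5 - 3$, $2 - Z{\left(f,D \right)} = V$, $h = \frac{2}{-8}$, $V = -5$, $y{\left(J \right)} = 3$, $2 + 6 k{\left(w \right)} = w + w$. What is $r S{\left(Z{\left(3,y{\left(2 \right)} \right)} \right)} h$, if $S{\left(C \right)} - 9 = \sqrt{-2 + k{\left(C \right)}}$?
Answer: $- \frac{99}{4} \approx -24.75$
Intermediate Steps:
$k{\left(w \right)} = - \frac{1}{3} + \frac{w}{3}$ ($k{\left(w \right)} = - \frac{1}{3} + \frac{w + w}{6} = - \frac{1}{3} + \frac{2 w}{6} = - \frac{1}{3} + \frac{w}{3}$)
$h = - \frac{1}{4}$ ($h = 2 \left(- \frac{1}{8}\right) = - \frac{1}{4} \approx -0.25$)
$Z{\left(f,D \right)} = 7$ ($Z{\left(f,D \right)} = 2 - -5 = 2 + 5 = 7$)
$r = 11$ ($r = 3 - \left(-5 - 3\right) = 3 - -8 = 3 + 8 = 11$)
$S{\left(C \right)} = 9 + \sqrt{- \frac{7}{3} + \frac{C}{3}}$ ($S{\left(C \right)} = 9 + \sqrt{-2 + \left(- \frac{1}{3} + \frac{C}{3}\right)} = 9 + \sqrt{- \frac{7}{3} + \frac{C}{3}}$)
$r S{\left(Z{\left(3,y{\left(2 \right)} \right)} \right)} h = 11 \left(9 + \frac{\sqrt{-21 + 3 \cdot 7}}{3}\right) \left(- \frac{1}{4}\right) = 11 \left(9 + \frac{\sqrt{-21 + 21}}{3}\right) \left(- \frac{1}{4}\right) = 11 \left(9 + \frac{\sqrt{0}}{3}\right) \left(- \frac{1}{4}\right) = 11 \left(9 + \frac{1}{3} \cdot 0\right) \left(- \frac{1}{4}\right) = 11 \left(9 + 0\right) \left(- \frac{1}{4}\right) = 11 \cdot 9 \left(- \frac{1}{4}\right) = 99 \left(- \frac{1}{4}\right) = - \frac{99}{4}$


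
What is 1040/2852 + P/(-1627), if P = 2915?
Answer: -1655375/1160051 ≈ -1.4270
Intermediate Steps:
1040/2852 + P/(-1627) = 1040/2852 + 2915/(-1627) = 1040*(1/2852) + 2915*(-1/1627) = 260/713 - 2915/1627 = -1655375/1160051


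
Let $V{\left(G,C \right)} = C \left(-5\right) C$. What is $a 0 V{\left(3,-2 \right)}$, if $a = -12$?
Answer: $0$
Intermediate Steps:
$V{\left(G,C \right)} = - 5 C^{2}$ ($V{\left(G,C \right)} = - 5 C C = - 5 C^{2}$)
$a 0 V{\left(3,-2 \right)} = \left(-12\right) 0 \left(- 5 \left(-2\right)^{2}\right) = 0 \left(\left(-5\right) 4\right) = 0 \left(-20\right) = 0$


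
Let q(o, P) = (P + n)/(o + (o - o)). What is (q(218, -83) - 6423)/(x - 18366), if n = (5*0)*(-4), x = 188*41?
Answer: 1400297/2323444 ≈ 0.60268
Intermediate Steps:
x = 7708
n = 0 (n = 0*(-4) = 0)
q(o, P) = P/o (q(o, P) = (P + 0)/(o + (o - o)) = P/(o + 0) = P/o)
(q(218, -83) - 6423)/(x - 18366) = (-83/218 - 6423)/(7708 - 18366) = (-83*1/218 - 6423)/(-10658) = (-83/218 - 6423)*(-1/10658) = -1400297/218*(-1/10658) = 1400297/2323444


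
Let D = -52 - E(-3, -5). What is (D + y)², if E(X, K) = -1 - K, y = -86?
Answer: 20164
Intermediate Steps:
D = -56 (D = -52 - (-1 - 1*(-5)) = -52 - (-1 + 5) = -52 - 1*4 = -52 - 4 = -56)
(D + y)² = (-56 - 86)² = (-142)² = 20164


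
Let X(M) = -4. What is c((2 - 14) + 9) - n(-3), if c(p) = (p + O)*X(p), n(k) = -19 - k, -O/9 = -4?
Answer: -116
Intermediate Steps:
O = 36 (O = -9*(-4) = 36)
c(p) = -144 - 4*p (c(p) = (p + 36)*(-4) = (36 + p)*(-4) = -144 - 4*p)
c((2 - 14) + 9) - n(-3) = (-144 - 4*((2 - 14) + 9)) - (-19 - 1*(-3)) = (-144 - 4*(-12 + 9)) - (-19 + 3) = (-144 - 4*(-3)) - 1*(-16) = (-144 + 12) + 16 = -132 + 16 = -116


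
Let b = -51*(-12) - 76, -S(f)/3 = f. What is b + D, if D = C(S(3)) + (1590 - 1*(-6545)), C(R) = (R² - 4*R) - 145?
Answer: 8643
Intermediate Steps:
S(f) = -3*f
C(R) = -145 + R² - 4*R
b = 536 (b = 612 - 76 = 536)
D = 8107 (D = (-145 + (-3*3)² - (-12)*3) + (1590 - 1*(-6545)) = (-145 + (-9)² - 4*(-9)) + (1590 + 6545) = (-145 + 81 + 36) + 8135 = -28 + 8135 = 8107)
b + D = 536 + 8107 = 8643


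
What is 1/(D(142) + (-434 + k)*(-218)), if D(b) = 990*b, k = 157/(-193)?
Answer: 193/45426282 ≈ 4.2486e-6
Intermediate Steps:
k = -157/193 (k = 157*(-1/193) = -157/193 ≈ -0.81347)
1/(D(142) + (-434 + k)*(-218)) = 1/(990*142 + (-434 - 157/193)*(-218)) = 1/(140580 - 83919/193*(-218)) = 1/(140580 + 18294342/193) = 1/(45426282/193) = 193/45426282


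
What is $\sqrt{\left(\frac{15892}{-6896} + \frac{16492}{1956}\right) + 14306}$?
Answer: $\frac{\sqrt{2542941856357689}}{421518} \approx 119.63$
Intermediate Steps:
$\sqrt{\left(\frac{15892}{-6896} + \frac{16492}{1956}\right) + 14306} = \sqrt{\left(15892 \left(- \frac{1}{6896}\right) + 16492 \cdot \frac{1}{1956}\right) + 14306} = \sqrt{\left(- \frac{3973}{1724} + \frac{4123}{489}\right) + 14306} = \sqrt{\frac{5165255}{843036} + 14306} = \sqrt{\frac{12065638271}{843036}} = \frac{\sqrt{2542941856357689}}{421518}$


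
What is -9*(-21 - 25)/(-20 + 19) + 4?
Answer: -410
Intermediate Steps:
-9*(-21 - 25)/(-20 + 19) + 4 = -(-414)/(-1) + 4 = -(-414)*(-1) + 4 = -9*46 + 4 = -414 + 4 = -410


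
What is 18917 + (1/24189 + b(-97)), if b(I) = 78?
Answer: 459470056/24189 ≈ 18995.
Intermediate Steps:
18917 + (1/24189 + b(-97)) = 18917 + (1/24189 + 78) = 18917 + 1886743/24189 = 459470056/24189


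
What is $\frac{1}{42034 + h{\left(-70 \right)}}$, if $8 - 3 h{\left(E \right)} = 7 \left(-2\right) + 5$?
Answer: $\frac{3}{126119} \approx 2.3787 \cdot 10^{-5}$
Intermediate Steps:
$h{\left(E \right)} = \frac{17}{3}$ ($h{\left(E \right)} = \frac{8}{3} - \frac{7 \left(-2\right) + 5}{3} = \frac{8}{3} - \frac{-14 + 5}{3} = \frac{8}{3} - -3 = \frac{8}{3} + 3 = \frac{17}{3}$)
$\frac{1}{42034 + h{\left(-70 \right)}} = \frac{1}{42034 + \frac{17}{3}} = \frac{1}{\frac{126119}{3}} = \frac{3}{126119}$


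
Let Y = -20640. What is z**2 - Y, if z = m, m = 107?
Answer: 32089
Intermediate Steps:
z = 107
z**2 - Y = 107**2 - 1*(-20640) = 11449 + 20640 = 32089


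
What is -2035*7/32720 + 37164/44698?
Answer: 57928307/146251856 ≈ 0.39609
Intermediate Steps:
-2035*7/32720 + 37164/44698 = -14245*1/32720 + 37164*(1/44698) = -2849/6544 + 18582/22349 = 57928307/146251856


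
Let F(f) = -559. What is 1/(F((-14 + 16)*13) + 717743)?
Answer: 1/717184 ≈ 1.3943e-6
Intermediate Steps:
1/(F((-14 + 16)*13) + 717743) = 1/(-559 + 717743) = 1/717184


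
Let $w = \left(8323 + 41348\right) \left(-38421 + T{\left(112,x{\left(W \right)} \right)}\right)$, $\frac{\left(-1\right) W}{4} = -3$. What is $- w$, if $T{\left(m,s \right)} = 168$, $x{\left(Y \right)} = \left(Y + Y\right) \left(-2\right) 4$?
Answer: $1900064763$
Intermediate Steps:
$W = 12$ ($W = \left(-4\right) \left(-3\right) = 12$)
$x{\left(Y \right)} = - 16 Y$ ($x{\left(Y \right)} = 2 Y \left(-2\right) 4 = - 4 Y 4 = - 16 Y$)
$w = -1900064763$ ($w = \left(8323 + 41348\right) \left(-38421 + 168\right) = 49671 \left(-38253\right) = -1900064763$)
$- w = \left(-1\right) \left(-1900064763\right) = 1900064763$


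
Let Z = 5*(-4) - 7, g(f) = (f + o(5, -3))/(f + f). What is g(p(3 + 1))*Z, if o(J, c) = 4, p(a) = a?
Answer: -27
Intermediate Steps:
g(f) = (4 + f)/(2*f) (g(f) = (f + 4)/(f + f) = (4 + f)/((2*f)) = (4 + f)*(1/(2*f)) = (4 + f)/(2*f))
Z = -27 (Z = -20 - 7 = -27)
g(p(3 + 1))*Z = ((4 + (3 + 1))/(2*(3 + 1)))*(-27) = ((½)*(4 + 4)/4)*(-27) = ((½)*(¼)*8)*(-27) = 1*(-27) = -27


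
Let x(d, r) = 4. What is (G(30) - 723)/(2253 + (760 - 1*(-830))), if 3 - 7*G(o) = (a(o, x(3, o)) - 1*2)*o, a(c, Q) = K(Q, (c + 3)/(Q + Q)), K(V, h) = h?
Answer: -6829/35868 ≈ -0.19039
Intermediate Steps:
a(c, Q) = (3 + c)/(2*Q) (a(c, Q) = (c + 3)/(Q + Q) = (3 + c)/((2*Q)) = (3 + c)*(1/(2*Q)) = (3 + c)/(2*Q))
G(o) = 3/7 - o*(-13/8 + o/8)/7 (G(o) = 3/7 - ((1/2)*(3 + o)/4 - 1*2)*o/7 = 3/7 - ((1/2)*(1/4)*(3 + o) - 2)*o/7 = 3/7 - ((3/8 + o/8) - 2)*o/7 = 3/7 - (-13/8 + o/8)*o/7 = 3/7 - o*(-13/8 + o/8)/7)
(G(30) - 723)/(2253 + (760 - 1*(-830))) = ((3/7 - 1/56*30**2 + (13/56)*30) - 723)/(2253 + (760 - 1*(-830))) = ((3/7 - 1/56*900 + 195/28) - 723)/(2253 + (760 + 830)) = ((3/7 - 225/14 + 195/28) - 723)/(2253 + 1590) = (-243/28 - 723)/3843 = -20487/28*1/3843 = -6829/35868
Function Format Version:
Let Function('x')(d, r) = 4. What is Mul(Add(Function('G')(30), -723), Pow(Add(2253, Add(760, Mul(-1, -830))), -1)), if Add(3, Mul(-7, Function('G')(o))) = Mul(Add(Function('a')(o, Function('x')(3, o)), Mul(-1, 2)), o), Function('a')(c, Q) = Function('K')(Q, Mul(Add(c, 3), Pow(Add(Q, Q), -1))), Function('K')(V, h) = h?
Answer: Rational(-6829, 35868) ≈ -0.19039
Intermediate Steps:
Function('a')(c, Q) = Mul(Rational(1, 2), Pow(Q, -1), Add(3, c)) (Function('a')(c, Q) = Mul(Add(c, 3), Pow(Add(Q, Q), -1)) = Mul(Add(3, c), Pow(Mul(2, Q), -1)) = Mul(Add(3, c), Mul(Rational(1, 2), Pow(Q, -1))) = Mul(Rational(1, 2), Pow(Q, -1), Add(3, c)))
Function('G')(o) = Add(Rational(3, 7), Mul(Rational(-1, 7), o, Add(Rational(-13, 8), Mul(Rational(1, 8), o)))) (Function('G')(o) = Add(Rational(3, 7), Mul(Rational(-1, 7), Mul(Add(Mul(Rational(1, 2), Pow(4, -1), Add(3, o)), Mul(-1, 2)), o))) = Add(Rational(3, 7), Mul(Rational(-1, 7), Mul(Add(Mul(Rational(1, 2), Rational(1, 4), Add(3, o)), -2), o))) = Add(Rational(3, 7), Mul(Rational(-1, 7), Mul(Add(Add(Rational(3, 8), Mul(Rational(1, 8), o)), -2), o))) = Add(Rational(3, 7), Mul(Rational(-1, 7), Mul(Add(Rational(-13, 8), Mul(Rational(1, 8), o)), o))) = Add(Rational(3, 7), Mul(Rational(-1, 7), Mul(o, Add(Rational(-13, 8), Mul(Rational(1, 8), o))))) = Add(Rational(3, 7), Mul(Rational(-1, 7), o, Add(Rational(-13, 8), Mul(Rational(1, 8), o)))))
Mul(Add(Function('G')(30), -723), Pow(Add(2253, Add(760, Mul(-1, -830))), -1)) = Mul(Add(Add(Rational(3, 7), Mul(Rational(-1, 56), Pow(30, 2)), Mul(Rational(13, 56), 30)), -723), Pow(Add(2253, Add(760, Mul(-1, -830))), -1)) = Mul(Add(Add(Rational(3, 7), Mul(Rational(-1, 56), 900), Rational(195, 28)), -723), Pow(Add(2253, Add(760, 830)), -1)) = Mul(Add(Add(Rational(3, 7), Rational(-225, 14), Rational(195, 28)), -723), Pow(Add(2253, 1590), -1)) = Mul(Add(Rational(-243, 28), -723), Pow(3843, -1)) = Mul(Rational(-20487, 28), Rational(1, 3843)) = Rational(-6829, 35868)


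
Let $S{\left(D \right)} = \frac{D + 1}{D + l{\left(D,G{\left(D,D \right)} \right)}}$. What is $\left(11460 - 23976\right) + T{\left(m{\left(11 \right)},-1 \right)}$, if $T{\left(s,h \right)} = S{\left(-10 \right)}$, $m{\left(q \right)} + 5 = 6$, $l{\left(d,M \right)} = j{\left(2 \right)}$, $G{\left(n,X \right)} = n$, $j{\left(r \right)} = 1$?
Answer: $-12515$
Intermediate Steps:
$l{\left(d,M \right)} = 1$
$m{\left(q \right)} = 1$ ($m{\left(q \right)} = -5 + 6 = 1$)
$S{\left(D \right)} = 1$ ($S{\left(D \right)} = \frac{D + 1}{D + 1} = \frac{1 + D}{1 + D} = 1$)
$T{\left(s,h \right)} = 1$
$\left(11460 - 23976\right) + T{\left(m{\left(11 \right)},-1 \right)} = \left(11460 - 23976\right) + 1 = -12516 + 1 = -12515$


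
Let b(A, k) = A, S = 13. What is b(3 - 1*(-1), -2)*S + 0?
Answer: 52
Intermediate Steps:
b(3 - 1*(-1), -2)*S + 0 = (3 - 1*(-1))*13 + 0 = (3 + 1)*13 + 0 = 4*13 + 0 = 52 + 0 = 52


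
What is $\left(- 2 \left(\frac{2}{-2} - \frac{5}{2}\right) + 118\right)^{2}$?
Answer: $15625$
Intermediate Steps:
$\left(- 2 \left(\frac{2}{-2} - \frac{5}{2}\right) + 118\right)^{2} = \left(- 2 \left(2 \left(- \frac{1}{2}\right) - \frac{5}{2}\right) + 118\right)^{2} = \left(- 2 \left(-1 - \frac{5}{2}\right) + 118\right)^{2} = \left(\left(-2\right) \left(- \frac{7}{2}\right) + 118\right)^{2} = \left(7 + 118\right)^{2} = 125^{2} = 15625$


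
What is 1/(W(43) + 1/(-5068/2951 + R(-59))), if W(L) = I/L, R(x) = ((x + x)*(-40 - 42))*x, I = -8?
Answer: -72441401336/13477596909 ≈ -5.3749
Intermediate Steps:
R(x) = -164*x² (R(x) = ((2*x)*(-82))*x = (-164*x)*x = -164*x²)
W(L) = -8/L
1/(W(43) + 1/(-5068/2951 + R(-59))) = 1/(-8/43 + 1/(-5068/2951 - 164*(-59)²)) = 1/(-8*1/43 + 1/(-5068*1/2951 - 164*3481)) = 1/(-8/43 + 1/(-5068/2951 - 570884)) = 1/(-8/43 + 1/(-1684683752/2951)) = 1/(-8/43 - 2951/1684683752) = 1/(-13477596909/72441401336) = -72441401336/13477596909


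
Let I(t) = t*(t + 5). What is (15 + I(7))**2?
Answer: 9801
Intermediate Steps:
I(t) = t*(5 + t)
(15 + I(7))**2 = (15 + 7*(5 + 7))**2 = (15 + 7*12)**2 = (15 + 84)**2 = 99**2 = 9801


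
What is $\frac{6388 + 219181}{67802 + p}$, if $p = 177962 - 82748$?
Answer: $\frac{225569}{163016} \approx 1.3837$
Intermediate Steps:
$p = 95214$
$\frac{6388 + 219181}{67802 + p} = \frac{6388 + 219181}{67802 + 95214} = \frac{225569}{163016}$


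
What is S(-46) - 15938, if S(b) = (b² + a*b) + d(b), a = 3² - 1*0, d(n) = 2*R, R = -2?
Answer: -14240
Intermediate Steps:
d(n) = -4 (d(n) = 2*(-2) = -4)
a = 9 (a = 9 + 0 = 9)
S(b) = -4 + b² + 9*b (S(b) = (b² + 9*b) - 4 = -4 + b² + 9*b)
S(-46) - 15938 = (-4 + (-46)² + 9*(-46)) - 15938 = (-4 + 2116 - 414) - 15938 = 1698 - 15938 = -14240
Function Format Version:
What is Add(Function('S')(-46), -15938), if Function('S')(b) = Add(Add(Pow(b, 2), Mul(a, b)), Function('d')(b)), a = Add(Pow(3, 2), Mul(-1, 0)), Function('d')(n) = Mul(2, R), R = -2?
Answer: -14240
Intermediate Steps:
Function('d')(n) = -4 (Function('d')(n) = Mul(2, -2) = -4)
a = 9 (a = Add(9, 0) = 9)
Function('S')(b) = Add(-4, Pow(b, 2), Mul(9, b)) (Function('S')(b) = Add(Add(Pow(b, 2), Mul(9, b)), -4) = Add(-4, Pow(b, 2), Mul(9, b)))
Add(Function('S')(-46), -15938) = Add(Add(-4, Pow(-46, 2), Mul(9, -46)), -15938) = Add(Add(-4, 2116, -414), -15938) = Add(1698, -15938) = -14240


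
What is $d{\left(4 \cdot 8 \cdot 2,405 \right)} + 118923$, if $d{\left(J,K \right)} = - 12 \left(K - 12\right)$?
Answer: $114207$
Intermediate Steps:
$d{\left(J,K \right)} = 144 - 12 K$ ($d{\left(J,K \right)} = - 12 \left(-12 + K\right) = 144 - 12 K$)
$d{\left(4 \cdot 8 \cdot 2,405 \right)} + 118923 = \left(144 - 4860\right) + 118923 = -4716 + 118923 = 114207$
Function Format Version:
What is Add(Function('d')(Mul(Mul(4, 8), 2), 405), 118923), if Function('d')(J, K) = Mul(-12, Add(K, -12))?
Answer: 114207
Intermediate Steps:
Function('d')(J, K) = Add(144, Mul(-12, K)) (Function('d')(J, K) = Mul(-12, Add(-12, K)) = Add(144, Mul(-12, K)))
Add(Function('d')(Mul(Mul(4, 8), 2), 405), 118923) = Add(Add(144, Mul(-12, 405)), 118923) = Add(Add(144, -4860), 118923) = Add(-4716, 118923) = 114207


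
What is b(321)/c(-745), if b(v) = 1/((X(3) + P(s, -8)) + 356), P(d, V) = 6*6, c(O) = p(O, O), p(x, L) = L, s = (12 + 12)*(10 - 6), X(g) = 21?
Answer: -1/307685 ≈ -3.2501e-6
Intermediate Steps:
s = 96 (s = 24*4 = 96)
c(O) = O
P(d, V) = 36
b(v) = 1/413 (b(v) = 1/((21 + 36) + 356) = 1/(57 + 356) = 1/413)
b(321)/c(-745) = (1/413)/(-745) = (1/413)*(-1/745) = -1/307685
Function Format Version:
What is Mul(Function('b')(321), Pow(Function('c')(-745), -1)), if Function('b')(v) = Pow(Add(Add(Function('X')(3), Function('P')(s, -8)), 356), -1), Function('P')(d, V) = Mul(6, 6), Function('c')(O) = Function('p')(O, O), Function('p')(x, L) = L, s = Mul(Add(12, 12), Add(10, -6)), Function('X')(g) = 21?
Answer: Rational(-1, 307685) ≈ -3.2501e-6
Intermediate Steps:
s = 96 (s = Mul(24, 4) = 96)
Function('c')(O) = O
Function('P')(d, V) = 36
Function('b')(v) = Rational(1, 413) (Function('b')(v) = Pow(Add(Add(21, 36), 356), -1) = Pow(Add(57, 356), -1) = Pow(413, -1) = Rational(1, 413))
Mul(Function('b')(321), Pow(Function('c')(-745), -1)) = Mul(Rational(1, 413), Pow(-745, -1)) = Mul(Rational(1, 413), Rational(-1, 745)) = Rational(-1, 307685)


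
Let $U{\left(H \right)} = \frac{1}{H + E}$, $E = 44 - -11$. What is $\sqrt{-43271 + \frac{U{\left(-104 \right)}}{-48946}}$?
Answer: $\frac{i \sqrt{5079575545216618}}{342622} \approx 208.02 i$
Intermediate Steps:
$E = 55$ ($E = 44 + 11 = 55$)
$U{\left(H \right)} = \frac{1}{55 + H}$ ($U{\left(H \right)} = \frac{1}{H + 55} = \frac{1}{55 + H}$)
$\sqrt{-43271 + \frac{U{\left(-104 \right)}}{-48946}} = \sqrt{-43271 + \frac{1}{\left(55 - 104\right) \left(-48946\right)}} = \sqrt{-43271 + \frac{1}{-49} \left(- \frac{1}{48946}\right)} = \sqrt{-43271 - - \frac{1}{2398354}} = \sqrt{-43271 + \frac{1}{2398354}} = \sqrt{- \frac{103779175933}{2398354}} = \frac{i \sqrt{5079575545216618}}{342622}$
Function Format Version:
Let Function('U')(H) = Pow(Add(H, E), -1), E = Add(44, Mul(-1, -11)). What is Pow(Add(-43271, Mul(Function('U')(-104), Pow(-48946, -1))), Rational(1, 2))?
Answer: Mul(Rational(1, 342622), I, Pow(5079575545216618, Rational(1, 2))) ≈ Mul(208.02, I)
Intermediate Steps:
E = 55 (E = Add(44, 11) = 55)
Function('U')(H) = Pow(Add(55, H), -1) (Function('U')(H) = Pow(Add(H, 55), -1) = Pow(Add(55, H), -1))
Pow(Add(-43271, Mul(Function('U')(-104), Pow(-48946, -1))), Rational(1, 2)) = Pow(Add(-43271, Mul(Pow(Add(55, -104), -1), Pow(-48946, -1))), Rational(1, 2)) = Pow(Add(-43271, Mul(Pow(-49, -1), Rational(-1, 48946))), Rational(1, 2)) = Pow(Add(-43271, Mul(Rational(-1, 49), Rational(-1, 48946))), Rational(1, 2)) = Pow(Add(-43271, Rational(1, 2398354)), Rational(1, 2)) = Pow(Rational(-103779175933, 2398354), Rational(1, 2)) = Mul(Rational(1, 342622), I, Pow(5079575545216618, Rational(1, 2)))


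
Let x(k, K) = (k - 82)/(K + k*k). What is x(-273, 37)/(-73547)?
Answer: 355/5484105602 ≈ 6.4732e-8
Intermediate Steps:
x(k, K) = (-82 + k)/(K + k²)
x(-273, 37)/(-73547) = ((-82 - 273)/(37 + (-273)²))/(-73547) = (-355/(37 + 74529))*(-1/73547) = (-355/74566)*(-1/73547) = ((1/74566)*(-355))*(-1/73547) = -355/74566*(-1/73547) = 355/5484105602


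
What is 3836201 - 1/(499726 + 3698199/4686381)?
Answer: 998226442429264936/260212236645 ≈ 3.8362e+6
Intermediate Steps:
3836201 - 1/(499726 + 3698199/4686381) = 3836201 - 1/(499726 + 3698199*(1/4686381)) = 3836201 - 1/(499726 + 410911/520709) = 3836201 - 1/260212236645/520709 = 3836201 - 1*520709/260212236645 = 3836201 - 520709/260212236645 = 998226442429264936/260212236645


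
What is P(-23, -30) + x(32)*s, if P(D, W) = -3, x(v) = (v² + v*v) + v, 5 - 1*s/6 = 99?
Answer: -1173123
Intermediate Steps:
s = -564 (s = 30 - 6*99 = 30 - 594 = -564)
x(v) = v + 2*v² (x(v) = (v² + v²) + v = 2*v² + v = v + 2*v²)
P(-23, -30) + x(32)*s = -3 + (32*(1 + 2*32))*(-564) = -3 + (32*(1 + 64))*(-564) = -3 + (32*65)*(-564) = -3 + 2080*(-564) = -3 - 1173120 = -1173123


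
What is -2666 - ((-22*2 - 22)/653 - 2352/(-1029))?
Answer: -12196272/4571 ≈ -2668.2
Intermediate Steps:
-2666 - ((-22*2 - 22)/653 - 2352/(-1029)) = -2666 - ((-44 - 22)*(1/653) - 2352*(-1/1029)) = -2666 - (-66*1/653 + 16/7) = -2666 - (-66/653 + 16/7) = -2666 - 1*9986/4571 = -2666 - 9986/4571 = -12196272/4571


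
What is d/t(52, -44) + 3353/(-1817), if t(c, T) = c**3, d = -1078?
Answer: -236708675/127742368 ≈ -1.8530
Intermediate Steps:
d/t(52, -44) + 3353/(-1817) = -1078/(52**3) + 3353/(-1817) = -1078/140608 + 3353*(-1/1817) = -1078*1/140608 - 3353/1817 = -539/70304 - 3353/1817 = -236708675/127742368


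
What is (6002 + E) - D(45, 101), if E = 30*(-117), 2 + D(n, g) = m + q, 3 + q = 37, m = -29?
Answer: 2489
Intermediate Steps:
q = 34 (q = -3 + 37 = 34)
D(n, g) = 3 (D(n, g) = -2 + (-29 + 34) = -2 + 5 = 3)
E = -3510
(6002 + E) - D(45, 101) = (6002 - 3510) - 1*3 = 2492 - 3 = 2489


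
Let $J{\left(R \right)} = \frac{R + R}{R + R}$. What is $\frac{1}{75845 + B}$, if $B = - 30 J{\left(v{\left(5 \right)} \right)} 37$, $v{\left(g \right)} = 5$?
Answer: $\frac{1}{74735} \approx 1.3381 \cdot 10^{-5}$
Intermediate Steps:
$J{\left(R \right)} = 1$ ($J{\left(R \right)} = \frac{2 R}{2 R} = 2 R \frac{1}{2 R} = 1$)
$B = -1110$ ($B = - 30 \cdot 1 \cdot 37 = - 30 \cdot 37 = \left(-1\right) 1110 = -1110$)
$\frac{1}{75845 + B} = \frac{1}{75845 - 1110} = \frac{1}{74735}$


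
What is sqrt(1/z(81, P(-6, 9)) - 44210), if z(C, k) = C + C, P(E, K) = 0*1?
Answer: I*sqrt(14324038)/18 ≈ 210.26*I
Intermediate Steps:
P(E, K) = 0
z(C, k) = 2*C
sqrt(1/z(81, P(-6, 9)) - 44210) = sqrt(1/(2*81) - 44210) = sqrt(1/162 - 44210) = sqrt(-7162019/162) = I*sqrt(14324038)/18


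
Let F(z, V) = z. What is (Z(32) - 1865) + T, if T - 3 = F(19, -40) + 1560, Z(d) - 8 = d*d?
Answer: 749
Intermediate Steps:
Z(d) = 8 + d² (Z(d) = 8 + d*d = 8 + d²)
T = 1582 (T = 3 + (19 + 1560) = 3 + 1579 = 1582)
(Z(32) - 1865) + T = ((8 + 32²) - 1865) + 1582 = ((8 + 1024) - 1865) + 1582 = (1032 - 1865) + 1582 = -833 + 1582 = 749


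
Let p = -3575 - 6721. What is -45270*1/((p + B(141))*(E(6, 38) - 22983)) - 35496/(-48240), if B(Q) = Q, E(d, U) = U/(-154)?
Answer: 59050448069/80272275890 ≈ 0.73563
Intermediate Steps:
E(d, U) = -U/154 (E(d, U) = U*(-1/154) = -U/154)
p = -10296
-45270*1/((p + B(141))*(E(6, 38) - 22983)) - 35496/(-48240) = -45270*1/((-10296 + 141)*(-1/154*38 - 22983)) - 35496/(-48240) = -45270*(-1/(10155*(-19/77 - 22983))) - 35496*(-1/48240) = -45270/((-10155*(-1769710/77))) + 493/670 = -45270/17971405050/77 + 493/670 = -45270*77/17971405050 + 493/670 = -116193/599046835 + 493/670 = 59050448069/80272275890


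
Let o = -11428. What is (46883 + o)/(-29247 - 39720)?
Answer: -35455/68967 ≈ -0.51409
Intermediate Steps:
(46883 + o)/(-29247 - 39720) = (46883 - 11428)/(-29247 - 39720) = 35455/(-68967) = 35455*(-1/68967) = -35455/68967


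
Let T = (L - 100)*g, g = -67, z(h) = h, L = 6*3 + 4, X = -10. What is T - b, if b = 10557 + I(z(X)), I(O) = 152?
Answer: -5483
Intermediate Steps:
L = 22 (L = 18 + 4 = 22)
T = 5226 (T = (22 - 100)*(-67) = -78*(-67) = 5226)
b = 10709 (b = 10557 + 152 = 10709)
T - b = 5226 - 1*10709 = 5226 - 10709 = -5483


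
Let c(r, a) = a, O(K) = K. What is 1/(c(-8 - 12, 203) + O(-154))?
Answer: 1/49 ≈ 0.020408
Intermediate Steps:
1/(c(-8 - 12, 203) + O(-154)) = 1/(203 - 154) = 1/49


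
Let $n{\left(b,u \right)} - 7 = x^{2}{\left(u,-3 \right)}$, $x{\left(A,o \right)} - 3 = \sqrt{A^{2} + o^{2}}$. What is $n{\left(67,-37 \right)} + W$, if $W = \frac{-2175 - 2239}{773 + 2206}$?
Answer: $\frac{4148312}{2979} + 6 \sqrt{1378} \approx 1615.2$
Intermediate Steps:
$W = - \frac{4414}{2979} \approx -1.4817$
$x{\left(A,o \right)} = 3 + \sqrt{A^{2} + o^{2}}$
$n{\left(b,u \right)} = 7 + \left(3 + \sqrt{9 + u^{2}}\right)^{2}$ ($n{\left(b,u \right)} = 7 + \left(3 + \sqrt{u^{2} + \left(-3\right)^{2}}\right)^{2} = 7 + \left(3 + \sqrt{u^{2} + 9}\right)^{2} = 7 + \left(3 + \sqrt{9 + u^{2}}\right)^{2}$)
$n{\left(67,-37 \right)} + W = \left(7 + \left(3 + \sqrt{9 + \left(-37\right)^{2}}\right)^{2}\right) - \frac{4414}{2979} = \left(7 + \left(3 + \sqrt{9 + 1369}\right)^{2}\right) - \frac{4414}{2979} = \left(7 + \left(3 + \sqrt{1378}\right)^{2}\right) - \frac{4414}{2979} = \frac{16439}{2979} + \left(3 + \sqrt{1378}\right)^{2}$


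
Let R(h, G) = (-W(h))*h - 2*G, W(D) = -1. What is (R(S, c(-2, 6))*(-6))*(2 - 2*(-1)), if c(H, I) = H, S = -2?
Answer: -48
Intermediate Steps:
R(h, G) = h - 2*G (R(h, G) = (-1*(-1))*h - 2*G = 1*h - 2*G = h - 2*G)
(R(S, c(-2, 6))*(-6))*(2 - 2*(-1)) = ((-2 - 2*(-2))*(-6))*(2 - 2*(-1)) = ((-2 + 4)*(-6))*(2 + 2) = (2*(-6))*4 = -12*4 = -48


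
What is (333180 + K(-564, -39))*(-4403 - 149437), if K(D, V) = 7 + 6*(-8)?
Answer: -51250103760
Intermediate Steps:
K(D, V) = -41 (K(D, V) = 7 - 48 = -41)
(333180 + K(-564, -39))*(-4403 - 149437) = (333180 - 41)*(-4403 - 149437) = 333139*(-153840) = -51250103760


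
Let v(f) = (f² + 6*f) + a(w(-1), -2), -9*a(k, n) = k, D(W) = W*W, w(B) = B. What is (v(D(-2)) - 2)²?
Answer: 117649/81 ≈ 1452.5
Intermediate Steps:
D(W) = W²
a(k, n) = -k/9
v(f) = ⅑ + f² + 6*f (v(f) = (f² + 6*f) - ⅑*(-1) = (f² + 6*f) + ⅑ = ⅑ + f² + 6*f)
(v(D(-2)) - 2)² = ((⅑ + ((-2)²)² + 6*(-2)²) - 2)² = ((⅑ + 4² + 6*4) - 2)² = ((⅑ + 16 + 24) - 2)² = (361/9 - 2)² = (343/9)² = 117649/81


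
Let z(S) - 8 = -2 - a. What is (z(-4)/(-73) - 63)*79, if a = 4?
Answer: -363479/73 ≈ -4979.2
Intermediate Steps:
z(S) = 2 (z(S) = 8 + (-2 - 1*4) = 8 + (-2 - 4) = 8 - 6 = 2)
(z(-4)/(-73) - 63)*79 = (2/(-73) - 63)*79 = (2*(-1/73) - 63)*79 = (-2/73 - 63)*79 = -4601/73*79 = -363479/73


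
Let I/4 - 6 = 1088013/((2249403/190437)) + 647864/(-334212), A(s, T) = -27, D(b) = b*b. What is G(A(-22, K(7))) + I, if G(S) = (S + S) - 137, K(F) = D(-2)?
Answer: 1774748490413993/4819086381 ≈ 3.6828e+5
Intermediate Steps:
D(b) = b²
K(F) = 4 (K(F) = (-2)² = 4)
G(S) = -137 + 2*S (G(S) = 2*S - 137 = -137 + 2*S)
I = 1775668935912764/4819086381 (I = 24 + 4*(1088013/((2249403/190437)) + 647864/(-334212)) = 24 + 4*(1088013/((2249403*(1/190437))) + 647864*(-1/334212)) = 24 + 4*(1088013/(57677/4883) - 161966/83553) = 24 + 4*(1088013*(4883/57677) - 161966/83553) = 24 + 4*(5312767479/57677 - 161966/83553) = 24 + 4*(443888319459905/4819086381) = 24 + 1775553277839620/4819086381 = 1775668935912764/4819086381 ≈ 3.6847e+5)
G(A(-22, K(7))) + I = (-137 + 2*(-27)) + 1775668935912764/4819086381 = (-137 - 54) + 1775668935912764/4819086381 = -191 + 1775668935912764/4819086381 = 1774748490413993/4819086381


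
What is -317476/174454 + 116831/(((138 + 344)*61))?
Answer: 5523602961/2564648254 ≈ 2.1537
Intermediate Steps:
-317476/174454 + 116831/(((138 + 344)*61)) = -317476*1/174454 + 116831/((482*61)) = -158738/87227 + 116831/29402 = 5523602961/2564648254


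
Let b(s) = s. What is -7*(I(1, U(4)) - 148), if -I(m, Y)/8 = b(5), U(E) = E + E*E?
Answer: 1316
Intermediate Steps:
U(E) = E + E²
I(m, Y) = -40 (I(m, Y) = -8*5 = -40)
-7*(I(1, U(4)) - 148) = -7*(-40 - 148) = -7*(-188) = 1316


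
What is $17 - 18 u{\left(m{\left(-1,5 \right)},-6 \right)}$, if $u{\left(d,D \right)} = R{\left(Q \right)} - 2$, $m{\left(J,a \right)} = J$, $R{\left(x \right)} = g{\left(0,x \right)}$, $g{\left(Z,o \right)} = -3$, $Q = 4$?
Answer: $107$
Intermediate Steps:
$R{\left(x \right)} = -3$
$u{\left(d,D \right)} = -5$ ($u{\left(d,D \right)} = -3 - 2 = -5$)
$17 - 18 u{\left(m{\left(-1,5 \right)},-6 \right)} = 17 - -90 = 17 + 90 = 107$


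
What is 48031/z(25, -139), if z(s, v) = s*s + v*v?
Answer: 48031/19946 ≈ 2.4081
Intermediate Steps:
z(s, v) = s² + v²
48031/z(25, -139) = 48031/(25² + (-139)²) = 48031/(625 + 19321) = 48031/19946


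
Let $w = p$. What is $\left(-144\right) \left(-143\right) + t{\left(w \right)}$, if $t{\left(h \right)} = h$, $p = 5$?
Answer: $20597$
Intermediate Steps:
$w = 5$
$\left(-144\right) \left(-143\right) + t{\left(w \right)} = \left(-144\right) \left(-143\right) + 5 = 20592 + 5 = 20597$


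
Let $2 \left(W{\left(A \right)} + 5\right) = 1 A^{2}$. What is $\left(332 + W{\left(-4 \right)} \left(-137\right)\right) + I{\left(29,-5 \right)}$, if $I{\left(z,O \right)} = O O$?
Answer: $-54$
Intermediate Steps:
$I{\left(z,O \right)} = O^{2}$
$W{\left(A \right)} = -5 + \frac{A^{2}}{2}$ ($W{\left(A \right)} = -5 + \frac{1 A^{2}}{2} = -5 + \frac{A^{2}}{2}$)
$\left(332 + W{\left(-4 \right)} \left(-137\right)\right) + I{\left(29,-5 \right)} = \left(332 + \left(-5 + \frac{\left(-4\right)^{2}}{2}\right) \left(-137\right)\right) + \left(-5\right)^{2} = \left(332 + \left(-5 + \frac{1}{2} \cdot 16\right) \left(-137\right)\right) + 25 = \left(332 + \left(-5 + 8\right) \left(-137\right)\right) + 25 = \left(332 + 3 \left(-137\right)\right) + 25 = \left(332 - 411\right) + 25 = -79 + 25 = -54$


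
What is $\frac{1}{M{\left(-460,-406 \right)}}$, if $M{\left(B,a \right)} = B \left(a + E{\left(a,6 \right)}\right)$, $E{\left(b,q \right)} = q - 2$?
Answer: $\frac{1}{184920} \approx 5.4077 \cdot 10^{-6}$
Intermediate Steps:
$E{\left(b,q \right)} = -2 + q$
$M{\left(B,a \right)} = B \left(4 + a\right)$ ($M{\left(B,a \right)} = B \left(a + \left(-2 + 6\right)\right) = B \left(a + 4\right) = B \left(4 + a\right)$)
$\frac{1}{M{\left(-460,-406 \right)}} = \frac{1}{\left(-460\right) \left(4 - 406\right)} = \frac{1}{\left(-460\right) \left(-402\right)} = \frac{1}{184920}$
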